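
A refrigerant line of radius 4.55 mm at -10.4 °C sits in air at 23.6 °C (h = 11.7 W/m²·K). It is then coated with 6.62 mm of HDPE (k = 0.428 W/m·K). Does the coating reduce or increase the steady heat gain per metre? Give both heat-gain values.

Critical radius for a cylinder: r_cr = k/h = 0.0366 m = 3.66 cm.
Outer radius after coating: r₂ = 0.00455 + 0.00662 = 0.01117 m.
Since r₁ < r_cr and r₂ ≤ r_cr, the coating moves toward the maximum at r_cr — heat gain rises.
Bare: R = 1/(2πr₁h) = 2.990 m·K/W; Q = 34/2.990 = 11.4 W/m.
Coated: R = R_cond + R_conv = 1.552 m·K/W; Q = 34/1.552 = 21.9 W/m.

increases: 11.4 → 21.9 W/m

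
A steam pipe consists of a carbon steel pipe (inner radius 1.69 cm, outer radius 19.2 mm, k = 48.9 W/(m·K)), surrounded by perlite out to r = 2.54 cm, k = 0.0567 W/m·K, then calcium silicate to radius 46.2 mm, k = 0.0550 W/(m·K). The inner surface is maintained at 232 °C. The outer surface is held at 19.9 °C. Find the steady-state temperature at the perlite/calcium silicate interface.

T = 166 °C

Treat each layer as a resistance in series:
  R'_carbon steel = ln(0.0192/0.0169)/(2πk) = 0.1276/(2π·48.9) = 4.153×10^-4 m·K/W
  R'_perlite = ln(0.0254/0.0192)/(2πk) = 0.2798/(2π·0.0567) = 0.7855 m·K/W
  R'_calcium silicate = ln(0.0462/0.0254)/(2πk) = 0.5982/(2π·0.0550) = 1.731 m·K/W
ΣR = 4.153×10^-4 + 0.7855 + 1.731 = 2.517 m·K/W
Q' = ΔT/ΣR = (232 °C − 19.9 °C)/2.517 = 84.27 W/m
From the inner boundary to the perlite/calcium silicate interface, ΣR_partial = 0.7859 m·K/W.
T_interface = T_in − Q'·ΣR_partial = 232 °C − (84.27)(0.7859) = 166 °C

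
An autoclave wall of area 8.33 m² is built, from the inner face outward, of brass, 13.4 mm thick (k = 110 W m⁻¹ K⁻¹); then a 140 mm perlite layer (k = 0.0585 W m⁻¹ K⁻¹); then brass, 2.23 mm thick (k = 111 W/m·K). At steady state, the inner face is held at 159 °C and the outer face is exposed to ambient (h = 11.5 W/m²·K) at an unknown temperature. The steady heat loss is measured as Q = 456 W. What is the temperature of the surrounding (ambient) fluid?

Series resistances:
  R_brass = L/(kA) = 0.0134/(110·8.33) = 1.462×10^-5 K/W
  R_perlite = L/(kA) = 0.140/(0.0585·8.33) = 0.2873 K/W
  R_brass = L/(kA) = 0.00223/(111·8.33) = 2.412×10^-6 K/W
  R_conv,out = 1/(hA) = 1/(11.5·8.33) = 0.01044 K/W
ΣR = 0.2978 K/W
ΔT = Q·ΣR = 456 × 0.2978 = 135.8 K
Heat flows outward, so T_out = T_in − ΔT = 159 − 135.8 = 23.2 °C

T_out = 23.2 °C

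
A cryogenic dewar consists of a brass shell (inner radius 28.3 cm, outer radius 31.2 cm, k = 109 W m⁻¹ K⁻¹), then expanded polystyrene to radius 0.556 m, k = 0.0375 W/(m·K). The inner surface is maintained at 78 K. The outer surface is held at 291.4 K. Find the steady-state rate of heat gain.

Q = 71.5 W

Resistance network (inner→outer):
  R_brass = (1/0.283 − 1/0.312)/(4πk) = 0.3284/(4π·109) = 2.398×10^-4 K/W
  R_expanded polystyrene = (1/0.312 − 1/0.556)/(4πk) = 1.407/(4π·0.0375) = 2.985 K/W
ΣR = 2.398×10^-4 + 2.985 = 2.985 K/W
Q = ΔT/ΣR = (78 K − 291.4 K)/2.985 = -71.5 W
(Negative Q ⇒ heat flows inward; heat gain = 71.5 W.)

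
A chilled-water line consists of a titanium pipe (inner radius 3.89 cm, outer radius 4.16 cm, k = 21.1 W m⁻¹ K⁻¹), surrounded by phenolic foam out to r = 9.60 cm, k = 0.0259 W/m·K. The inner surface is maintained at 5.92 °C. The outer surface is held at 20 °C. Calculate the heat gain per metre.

Treat each layer as a resistance in series:
  R'_titanium = ln(0.0416/0.0389)/(2πk) = 0.06711/(2π·21.1) = 5.062×10^-4 m·K/W
  R'_phenolic foam = ln(0.0960/0.0416)/(2πk) = 0.8362/(2π·0.0259) = 5.139 m·K/W
ΣR = 5.062×10^-4 + 5.139 = 5.140 m·K/W
Q' = ΔT/ΣR = (5.92 °C − 20 °C)/5.140 = -2.74 W/m
(Negative Q' ⇒ heat flows inward; heat gain = 2.74 W/m.)

Q' = 2.74 W/m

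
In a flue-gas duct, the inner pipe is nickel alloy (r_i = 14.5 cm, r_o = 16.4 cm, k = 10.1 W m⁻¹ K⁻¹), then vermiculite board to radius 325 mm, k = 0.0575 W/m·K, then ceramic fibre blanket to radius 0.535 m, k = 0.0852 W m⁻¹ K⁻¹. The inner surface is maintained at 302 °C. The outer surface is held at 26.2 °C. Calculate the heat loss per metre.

Q' = 97.6 W/m

Series thermal resistances, inner to outer:
  R'_nickel alloy = ln(0.164/0.145)/(2πk) = 0.1231/(2π·10.1) = 0.001940 m·K/W
  R'_vermiculite board = ln(0.325/0.164)/(2πk) = 0.6840/(2π·0.0575) = 1.893 m·K/W
  R'_ceramic fibre blanket = ln(0.535/0.325)/(2πk) = 0.4984/(2π·0.0852) = 0.9311 m·K/W
ΣR = 0.001940 + 1.893 + 0.9311 = 2.826 m·K/W
Q' = ΔT/ΣR = (302 °C − 26.2 °C)/2.826 = 97.6 W/m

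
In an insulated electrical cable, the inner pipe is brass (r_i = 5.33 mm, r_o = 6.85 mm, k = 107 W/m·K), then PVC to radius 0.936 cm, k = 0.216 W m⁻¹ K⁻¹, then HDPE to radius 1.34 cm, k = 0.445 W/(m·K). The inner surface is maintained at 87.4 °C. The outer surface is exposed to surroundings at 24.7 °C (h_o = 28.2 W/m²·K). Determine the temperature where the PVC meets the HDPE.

Series thermal resistances, inner to outer:
  R'_brass = ln(0.00685/0.00533)/(2πk) = 0.2509/(2π·107) = 3.732×10^-4 m·K/W
  R'_PVC = ln(0.00936/0.00685)/(2πk) = 0.3122/(2π·0.216) = 0.2300 m·K/W
  R'_HDPE = ln(0.0134/0.00936)/(2πk) = 0.3588/(2π·0.445) = 0.1283 m·K/W
  R'_conv,out = 1/(2πr h) = 1/(2π·0.0134·28.2) = 0.4212 m·K/W
ΣR = 3.732×10^-4 + 0.2300 + 0.1283 + 0.4212 = 0.7799 m·K/W
Q' = ΔT/ΣR = (87.4 °C − 24.7 °C)/0.7799 = 80.39 W/m
From the inner boundary to the PVC/HDPE interface, ΣR_partial = 0.2304 m·K/W.
T_interface = T_in − Q'·ΣR_partial = 87.4 °C − (80.39)(0.2304) = 68.9 °C

T = 68.9 °C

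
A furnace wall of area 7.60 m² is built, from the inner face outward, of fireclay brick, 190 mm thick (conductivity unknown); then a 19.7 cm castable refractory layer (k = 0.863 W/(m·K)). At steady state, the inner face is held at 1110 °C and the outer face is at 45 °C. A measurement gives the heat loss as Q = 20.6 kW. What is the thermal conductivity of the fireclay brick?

k = 1.15 W/m·K

ΣR = ΔT/Q = |1110 − 45|/20600 = 0.05170 K/W
Known resistances:
  R_castable refractory = L/(kA) = 0.197/(0.863·7.60) = 0.03004 K/W
R_fireclay brick = ΣR − ΣR_known = 0.05170 − 0.03004 = 0.02166 K/W
L/(kA) = 0.02166 ⇒ k = 0.190/(0.02166·7.60) = 1.15 W/m·K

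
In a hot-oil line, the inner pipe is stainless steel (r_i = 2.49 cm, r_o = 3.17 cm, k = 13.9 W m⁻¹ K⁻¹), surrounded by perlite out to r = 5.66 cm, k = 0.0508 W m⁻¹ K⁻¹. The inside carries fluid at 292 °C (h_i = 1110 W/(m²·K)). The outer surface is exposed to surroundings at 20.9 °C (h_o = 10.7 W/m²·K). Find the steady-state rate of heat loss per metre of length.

Q' = 130 W/m

Resistance network (inner→outer):
  R'_conv,in = 1/(2πr h) = 1/(2π·0.0249·1110) = 0.005758 m·K/W
  R'_stainless steel = ln(0.0317/0.0249)/(2πk) = 0.2414/(2π·13.9) = 0.002765 m·K/W
  R'_perlite = ln(0.0566/0.0317)/(2πk) = 0.5797/(2π·0.0508) = 1.816 m·K/W
  R'_conv,out = 1/(2πr h) = 1/(2π·0.0566·10.7) = 0.2628 m·K/W
ΣR = 0.005758 + 0.002765 + 1.816 + 0.2628 = 2.087 m·K/W
Q' = ΔT/ΣR = (292 °C − 20.9 °C)/2.087 = 130 W/m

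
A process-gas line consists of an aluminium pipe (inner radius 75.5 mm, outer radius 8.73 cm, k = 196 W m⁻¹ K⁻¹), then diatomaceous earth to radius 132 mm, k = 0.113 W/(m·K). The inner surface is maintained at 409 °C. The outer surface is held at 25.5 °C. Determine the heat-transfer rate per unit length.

Q' = 658 W/m

Treat each layer as a resistance in series:
  R'_aluminium = ln(0.0873/0.0755)/(2πk) = 0.1452/(2π·196) = 1.179×10^-4 m·K/W
  R'_diatomaceous earth = ln(0.132/0.0873)/(2πk) = 0.4135/(2π·0.113) = 0.5823 m·K/W
ΣR = 1.179×10^-4 + 0.5823 = 0.5824 m·K/W
Q' = ΔT/ΣR = (409 °C − 25.5 °C)/0.5824 = 658 W/m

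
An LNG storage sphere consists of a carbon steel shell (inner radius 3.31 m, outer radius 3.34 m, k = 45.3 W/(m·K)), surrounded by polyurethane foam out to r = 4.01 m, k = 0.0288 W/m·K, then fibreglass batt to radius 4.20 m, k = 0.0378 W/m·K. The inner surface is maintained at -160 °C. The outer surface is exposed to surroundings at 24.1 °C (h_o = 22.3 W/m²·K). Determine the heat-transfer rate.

Q = 1140 W

Series thermal resistances, inner to outer:
  R_carbon steel = (1/3.31 − 1/3.34)/(4πk) = 0.002714/(4π·45.3) = 4.767×10^-6 K/W
  R_polyurethane foam = (1/3.34 − 1/4.01)/(4πk) = 0.05002/(4π·0.0288) = 0.1382 K/W
  R_fibreglass batt = (1/4.01 − 1/4.20)/(4πk) = 0.01128/(4π·0.0378) = 0.02375 K/W
  R_conv,out = 1/(4πr²h) = 1/(4π·4.20²·22.3) = 2.023×10^-4 K/W
ΣR = 4.767×10^-6 + 0.1382 + 0.02375 + 2.023×10^-4 = 0.1622 K/W
Q = ΔT/ΣR = (-160 °C − 24.1 °C)/0.1622 = -1140 W
(Negative Q ⇒ heat flows inward; heat gain = 1140 W.)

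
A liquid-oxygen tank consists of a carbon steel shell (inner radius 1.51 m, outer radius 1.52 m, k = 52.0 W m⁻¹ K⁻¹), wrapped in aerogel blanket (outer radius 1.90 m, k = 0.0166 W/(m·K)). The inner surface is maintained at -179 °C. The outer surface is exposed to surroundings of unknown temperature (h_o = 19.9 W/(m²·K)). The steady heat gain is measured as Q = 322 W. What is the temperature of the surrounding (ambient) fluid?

T_out = 24.5 °C

Series resistances:
  R_carbon steel = (1/1.51 − 1/1.52)/(4πk) = 0.004357/(4π·52.0) = 6.668×10^-6 K/W
  R_aerogel blanket = (1/1.52 − 1/1.90)/(4πk) = 0.1316/(4π·0.0166) = 0.6308 K/W
  R_conv,out = 1/(4πr²h) = 1/(4π·1.90²·19.9) = 0.001108 K/W
ΣR = 0.6319 K/W
ΔT = Q·ΣR = 322 × 0.6319 = 203.5 K
Heat flows inward, so T_out = T_in + ΔT = -179 + 203.5 = 24.5 °C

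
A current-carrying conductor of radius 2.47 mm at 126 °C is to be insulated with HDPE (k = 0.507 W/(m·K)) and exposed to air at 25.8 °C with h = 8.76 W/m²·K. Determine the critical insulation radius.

For a cylinder, r_cr = k_ins/h = 0.507/8.76 = 0.0579 m = 5.79 cm

r_cr = 5.79 cm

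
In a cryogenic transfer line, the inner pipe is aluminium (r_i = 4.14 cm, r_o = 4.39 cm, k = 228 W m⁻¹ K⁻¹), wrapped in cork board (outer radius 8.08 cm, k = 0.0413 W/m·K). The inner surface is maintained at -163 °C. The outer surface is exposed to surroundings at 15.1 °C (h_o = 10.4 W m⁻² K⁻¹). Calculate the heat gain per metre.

Q' = 70.1 W/m

Resistance network (inner→outer):
  R'_aluminium = ln(0.0439/0.0414)/(2πk) = 0.05863/(2π·228) = 4.093×10^-5 m·K/W
  R'_cork board = ln(0.0808/0.0439)/(2πk) = 0.6101/(2π·0.0413) = 2.351 m·K/W
  R'_conv,out = 1/(2πr h) = 1/(2π·0.0808·10.4) = 0.1894 m·K/W
ΣR = 4.093×10^-5 + 2.351 + 0.1894 = 2.540 m·K/W
Q' = ΔT/ΣR = (-163 °C − 15.1 °C)/2.540 = -70.1 W/m
(Negative Q' ⇒ heat flows inward; heat gain = 70.1 W/m.)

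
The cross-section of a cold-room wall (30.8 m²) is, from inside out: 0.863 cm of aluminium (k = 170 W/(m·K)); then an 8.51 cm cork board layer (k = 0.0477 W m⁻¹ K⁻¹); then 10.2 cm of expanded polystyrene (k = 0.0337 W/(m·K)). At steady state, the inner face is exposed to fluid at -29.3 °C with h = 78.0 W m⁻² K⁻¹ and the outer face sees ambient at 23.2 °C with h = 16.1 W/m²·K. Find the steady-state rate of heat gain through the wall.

Q = 331 W

Treat each layer as a resistance in series:
  R_conv,in = 1/(hA) = 1/(78.0·30.8) = 4.163×10^-4 K/W
  R_aluminium = L/(kA) = 0.00863/(170·30.8) = 1.648×10^-6 K/W
  R_cork board = L/(kA) = 0.0851/(0.0477·30.8) = 0.05792 K/W
  R_expanded polystyrene = L/(kA) = 0.102/(0.0337·30.8) = 0.09827 K/W
  R_conv,out = 1/(hA) = 1/(16.1·30.8) = 0.002017 K/W
ΣR = 4.163×10^-4 + 1.648×10^-6 + 0.05792 + 0.09827 + 0.002017 = 0.1586 K/W
Q = ΔT/ΣR = (-29.3 °C − 23.2 °C)/0.1586 = -331 W
(Negative Q ⇒ heat flows inward; heat gain = 331 W.)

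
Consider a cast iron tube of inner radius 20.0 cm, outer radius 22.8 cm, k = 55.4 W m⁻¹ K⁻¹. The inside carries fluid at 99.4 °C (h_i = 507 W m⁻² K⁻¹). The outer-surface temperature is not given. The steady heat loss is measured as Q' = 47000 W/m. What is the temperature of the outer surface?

T_out = 7.94 °C

Series resistances:
  R'_conv,in = 1/(2πr h) = 1/(2π·0.200·507) = 0.001570 m·K/W
  R'_cast iron = ln(0.228/0.200)/(2πk) = 0.1310/(2π·55.4) = 3.764×10^-4 m·K/W
ΣR = 0.001946 m·K/W
ΔT = Q'·ΣR = 47000 × 0.001946 = 91.46 K
Heat flows outward, so T_out = T_in − ΔT = 99.4 − 91.46 = 7.94 °C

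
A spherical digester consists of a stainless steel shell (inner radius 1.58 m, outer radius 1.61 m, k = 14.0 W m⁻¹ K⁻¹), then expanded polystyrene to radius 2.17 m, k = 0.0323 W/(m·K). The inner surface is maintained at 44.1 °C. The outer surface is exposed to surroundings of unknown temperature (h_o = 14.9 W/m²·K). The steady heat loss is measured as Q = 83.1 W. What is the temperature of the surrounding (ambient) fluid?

T_out = 11.2 °C

Sum the resistances:
  R_stainless steel = (1/1.58 − 1/1.61)/(4πk) = 0.01179/(4π·14.0) = 6.703×10^-5 K/W
  R_expanded polystyrene = (1/1.61 − 1/2.17)/(4πk) = 0.1603/(4π·0.0323) = 0.3949 K/W
  R_conv,out = 1/(4πr²h) = 1/(4π·2.17²·14.9) = 0.001134 K/W
ΣR = 0.3961 K/W
ΔT = Q·ΣR = 83.1 × 0.3961 = 32.92 K
Heat flows outward, so T_out = T_in − ΔT = 44.1 − 32.92 = 11.2 °C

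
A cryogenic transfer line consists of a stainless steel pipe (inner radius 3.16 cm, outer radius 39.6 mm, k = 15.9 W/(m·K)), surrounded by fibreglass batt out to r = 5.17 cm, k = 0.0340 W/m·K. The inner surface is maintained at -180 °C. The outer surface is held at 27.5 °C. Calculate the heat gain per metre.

Q' = 166 W/m

Resistance network (inner→outer):
  R'_stainless steel = ln(0.0396/0.0316)/(2πk) = 0.2257/(2π·15.9) = 0.002259 m·K/W
  R'_fibreglass batt = ln(0.0517/0.0396)/(2πk) = 0.2666/(2π·0.0340) = 1.248 m·K/W
ΣR = 0.002259 + 1.248 = 1.250 m·K/W
Q' = ΔT/ΣR = (-180 °C − 27.5 °C)/1.250 = -166 W/m
(Negative Q' ⇒ heat flows inward; heat gain = 166 W/m.)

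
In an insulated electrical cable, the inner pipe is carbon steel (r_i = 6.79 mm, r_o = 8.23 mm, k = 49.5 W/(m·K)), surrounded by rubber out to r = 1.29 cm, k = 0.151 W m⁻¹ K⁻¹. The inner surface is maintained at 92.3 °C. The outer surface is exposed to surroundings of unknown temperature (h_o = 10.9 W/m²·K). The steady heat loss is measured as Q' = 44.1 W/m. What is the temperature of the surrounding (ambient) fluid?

Series resistances:
  R'_carbon steel = ln(0.00823/0.00679)/(2πk) = 0.1923/(2π·49.5) = 6.184×10^-4 m·K/W
  R'_rubber = ln(0.0129/0.00823)/(2πk) = 0.4494/(2π·0.151) = 0.4737 m·K/W
  R'_conv,out = 1/(2πr h) = 1/(2π·0.0129·10.9) = 1.132 m·K/W
ΣR = 1.606 m·K/W
ΔT = Q'·ΣR = 44.1 × 1.606 = 70.82 K
Heat flows outward, so T_out = T_in − ΔT = 92.3 − 70.82 = 21.5 °C

T_out = 21.5 °C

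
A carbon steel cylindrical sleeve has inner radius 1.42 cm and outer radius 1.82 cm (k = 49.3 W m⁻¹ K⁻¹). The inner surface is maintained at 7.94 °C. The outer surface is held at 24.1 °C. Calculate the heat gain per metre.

Q' = 2πk·ΔT/ln(r₂/r₁) = 2π × 49.3 × 16.16 / ln(0.0182/0.0142) = 20200 W/m

Q' = 20200 W/m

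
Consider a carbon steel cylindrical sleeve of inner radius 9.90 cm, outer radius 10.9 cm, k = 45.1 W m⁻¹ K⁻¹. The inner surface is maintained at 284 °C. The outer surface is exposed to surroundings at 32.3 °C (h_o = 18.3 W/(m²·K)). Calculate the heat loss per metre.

Treat each layer as a resistance in series:
  R'_carbon steel = ln(0.109/0.0990)/(2πk) = 0.09623/(2π·45.1) = 3.396×10^-4 m·K/W
  R'_conv,out = 1/(2πr h) = 1/(2π·0.109·18.3) = 0.07979 m·K/W
ΣR = 3.396×10^-4 + 0.07979 = 0.08013 m·K/W
Q' = ΔT/ΣR = (284 °C − 32.3 °C)/0.08013 = 3140 W/m

Q' = 3.14 kW/m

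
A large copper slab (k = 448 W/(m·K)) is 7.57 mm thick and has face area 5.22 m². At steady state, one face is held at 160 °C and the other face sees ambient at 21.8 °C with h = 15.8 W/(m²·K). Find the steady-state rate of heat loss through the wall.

Q = 11400 W

Treat each layer as a resistance in series:
  R_copper = L/(kA) = 0.00757/(448·5.22) = 3.237×10^-6 K/W
  R_conv,out = 1/(hA) = 1/(15.8·5.22) = 0.01212 K/W
ΣR = 3.237×10^-6 + 0.01212 = 0.01212 K/W
Q = ΔT/ΣR = (160 °C − 21.8 °C)/0.01212 = 11400 W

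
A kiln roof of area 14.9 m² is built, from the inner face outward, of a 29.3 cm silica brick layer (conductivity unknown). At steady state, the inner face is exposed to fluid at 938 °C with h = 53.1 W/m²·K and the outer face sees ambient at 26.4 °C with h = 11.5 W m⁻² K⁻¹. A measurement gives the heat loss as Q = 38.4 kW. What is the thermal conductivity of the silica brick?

ΣR = ΔT/Q = |938 − 26.4|/38400 = 0.02374 K/W
Known resistances:
  R_conv,in = 1/(hA) = 1/(53.1·14.9) = 0.001264 K/W
  R_conv,out = 1/(hA) = 1/(11.5·14.9) = 0.005836 K/W
R_silica brick = ΣR − ΣR_known = 0.02374 − 0.007100 = 0.01664 K/W
L/(kA) = 0.01664 ⇒ k = 0.293/(0.01664·14.9) = 1.18 W/m·K

k = 1.18 W/m·K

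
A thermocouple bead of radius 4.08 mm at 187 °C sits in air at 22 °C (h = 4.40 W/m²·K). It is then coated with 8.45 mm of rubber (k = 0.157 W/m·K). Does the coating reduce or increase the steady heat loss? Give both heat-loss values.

increases: 0.152 → 0.829 W

Critical radius for a sphere: r_cr = 2k/h = 0.0714 m = 7.14 cm.
Outer radius after coating: r₂ = 0.00408 + 0.00845 = 0.01253 m.
Since r₁ < r_cr and r₂ ≤ r_cr, the coating moves toward the maximum at r_cr — heat loss rises.
Bare: R = 1/(4πr₁²h) = 1086 K/W; Q = 165/1086 = 0.152 W.
Coated: R = R_cond + R_conv = 199.0 K/W; Q = 165/199.0 = 0.829 W.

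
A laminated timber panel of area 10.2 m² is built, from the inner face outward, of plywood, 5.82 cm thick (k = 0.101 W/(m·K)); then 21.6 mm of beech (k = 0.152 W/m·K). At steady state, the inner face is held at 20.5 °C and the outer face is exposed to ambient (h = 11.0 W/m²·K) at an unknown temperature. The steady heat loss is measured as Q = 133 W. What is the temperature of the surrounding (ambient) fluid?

T_out = 9.95 °C

Sum the resistances:
  R_plywood = L/(kA) = 0.0582/(0.101·10.2) = 0.05649 K/W
  R_beech = L/(kA) = 0.0216/(0.152·10.2) = 0.01393 K/W
  R_conv,out = 1/(hA) = 1/(11.0·10.2) = 0.008913 K/W
ΣR = 0.07934 K/W
ΔT = Q·ΣR = 133 × 0.07934 = 10.55 K
Heat flows outward, so T_out = T_in − ΔT = 20.5 − 10.55 = 9.95 °C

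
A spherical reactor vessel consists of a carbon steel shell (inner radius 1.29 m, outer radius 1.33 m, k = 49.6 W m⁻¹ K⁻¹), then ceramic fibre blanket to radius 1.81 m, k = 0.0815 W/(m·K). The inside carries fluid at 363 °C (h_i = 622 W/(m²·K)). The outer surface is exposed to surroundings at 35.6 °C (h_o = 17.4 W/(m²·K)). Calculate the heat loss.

Q = 1670 W

Treat each layer as a resistance in series:
  R_conv,in = 1/(4πr²h) = 1/(4π·1.29²·622) = 7.688×10^-5 K/W
  R_carbon steel = (1/1.29 − 1/1.33)/(4πk) = 0.02331/(4π·49.6) = 3.740×10^-5 K/W
  R_ceramic fibre blanket = (1/1.33 − 1/1.81)/(4πk) = 0.1994/(4π·0.0815) = 0.1947 K/W
  R_conv,out = 1/(4πr²h) = 1/(4π·1.81²·17.4) = 0.001396 K/W
ΣR = 7.688×10^-5 + 3.740×10^-5 + 0.1947 + 0.001396 = 0.1962 K/W
Q = ΔT/ΣR = (363 °C − 35.6 °C)/0.1962 = 1670 W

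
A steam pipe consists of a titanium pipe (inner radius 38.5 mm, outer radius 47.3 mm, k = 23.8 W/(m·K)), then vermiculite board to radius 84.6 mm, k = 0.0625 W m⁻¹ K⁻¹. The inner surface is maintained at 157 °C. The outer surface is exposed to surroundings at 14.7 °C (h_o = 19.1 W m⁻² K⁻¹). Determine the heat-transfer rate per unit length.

Q' = 90.0 W/m

Series thermal resistances, inner to outer:
  R'_titanium = ln(0.0473/0.0385)/(2πk) = 0.2059/(2π·23.8) = 0.001377 m·K/W
  R'_vermiculite board = ln(0.0846/0.0473)/(2πk) = 0.5814/(2π·0.0625) = 1.481 m·K/W
  R'_conv,out = 1/(2πr h) = 1/(2π·0.0846·19.1) = 0.09850 m·K/W
ΣR = 0.001377 + 1.481 + 0.09850 = 1.581 m·K/W
Q' = ΔT/ΣR = (157 °C − 14.7 °C)/1.581 = 90.0 W/m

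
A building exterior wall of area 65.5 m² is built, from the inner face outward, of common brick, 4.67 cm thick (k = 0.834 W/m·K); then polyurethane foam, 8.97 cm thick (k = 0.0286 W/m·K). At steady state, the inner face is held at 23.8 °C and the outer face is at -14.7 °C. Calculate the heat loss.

Resistance network (inner→outer):
  R_common brick = L/(kA) = 0.0467/(0.834·65.5) = 8.549×10^-4 K/W
  R_polyurethane foam = L/(kA) = 0.0897/(0.0286·65.5) = 0.04788 K/W
ΣR = 8.549×10^-4 + 0.04788 = 0.04873 K/W
Q = ΔT/ΣR = (23.8 °C − -14.7 °C)/0.04873 = 790 W

Q = 790 W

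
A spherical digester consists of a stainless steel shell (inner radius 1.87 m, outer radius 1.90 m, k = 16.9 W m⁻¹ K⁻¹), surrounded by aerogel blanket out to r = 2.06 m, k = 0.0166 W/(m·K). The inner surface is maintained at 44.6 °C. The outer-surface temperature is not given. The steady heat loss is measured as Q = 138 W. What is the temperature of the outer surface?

Sum the resistances:
  R_stainless steel = (1/1.87 − 1/1.90)/(4πk) = 0.008444/(4π·16.9) = 3.976×10^-5 K/W
  R_aerogel blanket = (1/1.90 − 1/2.06)/(4πk) = 0.04088/(4π·0.0166) = 0.1960 K/W
ΣR = 0.1960 K/W
ΔT = Q·ΣR = 138 × 0.1960 = 27.05 K
Heat flows outward, so T_out = T_in − ΔT = 44.6 − 27.05 = 17.6 °C

T_out = 17.6 °C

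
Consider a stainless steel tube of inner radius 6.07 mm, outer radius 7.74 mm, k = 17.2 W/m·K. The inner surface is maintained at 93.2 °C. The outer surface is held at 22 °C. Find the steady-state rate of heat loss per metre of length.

Q' = 31700 W/m

Q' = 2πk·ΔT/ln(r₂/r₁) = 2π × 17.2 × 71.2 / ln(0.00774/0.00607) = 31700 W/m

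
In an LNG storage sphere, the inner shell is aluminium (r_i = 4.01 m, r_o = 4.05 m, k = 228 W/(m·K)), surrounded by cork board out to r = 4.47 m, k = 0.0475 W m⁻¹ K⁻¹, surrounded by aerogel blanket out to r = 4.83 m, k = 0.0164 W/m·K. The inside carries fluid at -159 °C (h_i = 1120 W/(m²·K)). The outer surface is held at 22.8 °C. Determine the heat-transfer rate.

Resistance network (inner→outer):
  R_conv,in = 1/(4πr²h) = 1/(4π·4.01²·1120) = 4.419×10^-6 K/W
  R_aluminium = (1/4.01 − 1/4.05)/(4πk) = 0.002463/(4π·228) = 8.596×10^-7 K/W
  R_cork board = (1/4.05 − 1/4.47)/(4πk) = 0.02320/(4π·0.0475) = 0.03887 K/W
  R_aerogel blanket = (1/4.47 − 1/4.83)/(4πk) = 0.01667/(4π·0.0164) = 0.08091 K/W
ΣR = 4.419×10^-6 + 8.596×10^-7 + 0.03887 + 0.08091 = 0.1198 K/W
Q = ΔT/ΣR = (-159 °C − 22.8 °C)/0.1198 = -1520 W
(Negative Q ⇒ heat flows inward; heat gain = 1520 W.)

Q = 1520 W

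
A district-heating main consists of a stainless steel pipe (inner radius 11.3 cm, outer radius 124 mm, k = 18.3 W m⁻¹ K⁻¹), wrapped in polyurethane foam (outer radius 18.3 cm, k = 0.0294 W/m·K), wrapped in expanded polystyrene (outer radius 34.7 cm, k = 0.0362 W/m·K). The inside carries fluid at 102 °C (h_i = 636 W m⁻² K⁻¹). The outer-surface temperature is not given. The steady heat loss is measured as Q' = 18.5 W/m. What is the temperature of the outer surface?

T_out = 10.9 °C

Sum the resistances:
  R'_conv,in = 1/(2πr h) = 1/(2π·0.113·636) = 0.002215 m·K/W
  R'_stainless steel = ln(0.124/0.113)/(2πk) = 0.09289/(2π·18.3) = 8.079×10^-4 m·K/W
  R'_polyurethane foam = ln(0.183/0.124)/(2πk) = 0.3892/(2π·0.0294) = 2.107 m·K/W
  R'_expanded polystyrene = ln(0.347/0.183)/(2πk) = 0.6398/(2π·0.0362) = 2.813 m·K/W
ΣR = 4.923 m·K/W
ΔT = Q'·ΣR = 18.5 × 4.923 = 91.08 K
Heat flows outward, so T_out = T_in − ΔT = 102 − 91.08 = 10.9 °C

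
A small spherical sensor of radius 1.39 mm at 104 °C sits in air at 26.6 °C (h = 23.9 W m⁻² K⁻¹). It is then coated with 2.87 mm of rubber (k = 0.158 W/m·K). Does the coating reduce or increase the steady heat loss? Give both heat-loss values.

Critical radius for a sphere: r_cr = 2k/h = 0.0132 m = 1.32 cm.
Outer radius after coating: r₂ = 0.00139 + 0.00287 = 0.00426 m.
Since r₁ < r_cr and r₂ ≤ r_cr, the coating moves toward the maximum at r_cr — heat loss rises.
Bare: R = 1/(4πr₁²h) = 1723 K/W; Q = 77.4/1723 = 0.0449 W.
Coated: R = R_cond + R_conv = 427.6 K/W; Q = 77.4/427.6 = 0.181 W.

increases: 0.0449 → 0.181 W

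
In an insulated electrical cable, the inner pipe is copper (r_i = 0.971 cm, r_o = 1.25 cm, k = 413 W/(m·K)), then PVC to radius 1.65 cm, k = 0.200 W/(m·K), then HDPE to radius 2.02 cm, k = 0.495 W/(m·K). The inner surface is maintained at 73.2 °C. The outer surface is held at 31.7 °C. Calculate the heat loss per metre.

Treat each layer as a resistance in series:
  R'_copper = ln(0.0125/0.00971)/(2πk) = 0.2526/(2π·413) = 9.733×10^-5 m·K/W
  R'_PVC = ln(0.0165/0.0125)/(2πk) = 0.2776/(2π·0.200) = 0.2209 m·K/W
  R'_HDPE = ln(0.0202/0.0165)/(2πk) = 0.2023/(2π·0.495) = 0.06505 m·K/W
ΣR = 9.733×10^-5 + 0.2209 + 0.06505 = 0.2860 m·K/W
Q' = ΔT/ΣR = (73.2 °C − 31.7 °C)/0.2860 = 145 W/m

Q' = 145 W/m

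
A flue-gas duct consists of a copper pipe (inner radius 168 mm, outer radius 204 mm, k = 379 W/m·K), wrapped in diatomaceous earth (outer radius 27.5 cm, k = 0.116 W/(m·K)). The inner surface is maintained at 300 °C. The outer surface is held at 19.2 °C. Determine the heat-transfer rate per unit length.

Q' = 685 W/m

Resistance network (inner→outer):
  R'_copper = ln(0.204/0.168)/(2πk) = 0.1942/(2π·379) = 8.153×10^-5 m·K/W
  R'_diatomaceous earth = ln(0.275/0.204)/(2πk) = 0.2987/(2π·0.116) = 0.4098 m·K/W
ΣR = 8.153×10^-5 + 0.4098 = 0.4099 m·K/W
Q' = ΔT/ΣR = (300 °C − 19.2 °C)/0.4099 = 685 W/m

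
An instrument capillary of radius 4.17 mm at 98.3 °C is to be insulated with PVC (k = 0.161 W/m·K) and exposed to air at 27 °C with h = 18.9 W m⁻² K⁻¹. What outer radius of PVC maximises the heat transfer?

r_cr = 0.852 cm

For a cylinder, r_cr = k_ins/h = 0.161/18.9 = 0.00852 m = 0.852 cm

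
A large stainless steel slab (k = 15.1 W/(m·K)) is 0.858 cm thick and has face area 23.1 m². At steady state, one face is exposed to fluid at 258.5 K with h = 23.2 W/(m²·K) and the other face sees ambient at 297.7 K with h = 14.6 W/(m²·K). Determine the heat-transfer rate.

Q = 8070 W

Series thermal resistances, inner to outer:
  R_conv,in = 1/(hA) = 1/(23.2·23.1) = 0.001866 K/W
  R_stainless steel = L/(kA) = 0.00858/(15.1·23.1) = 2.460×10^-5 K/W
  R_conv,out = 1/(hA) = 1/(14.6·23.1) = 0.002965 K/W
ΣR = 0.001866 + 2.460×10^-5 + 0.002965 = 0.004856 K/W
Q = ΔT/ΣR = (258.5 K − 297.7 K)/0.004856 = -8070 W
(Negative Q ⇒ heat flows inward; heat gain = 8070 W.)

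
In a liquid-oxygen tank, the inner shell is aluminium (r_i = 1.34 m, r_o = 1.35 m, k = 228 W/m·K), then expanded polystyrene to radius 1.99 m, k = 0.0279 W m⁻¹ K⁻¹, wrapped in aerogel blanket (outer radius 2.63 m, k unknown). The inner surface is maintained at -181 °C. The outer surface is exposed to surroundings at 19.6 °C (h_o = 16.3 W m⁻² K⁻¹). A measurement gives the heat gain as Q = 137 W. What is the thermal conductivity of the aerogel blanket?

ΣR = ΔT/Q = |-181 − 19.6|/137 = 1.464 K/W
Known resistances:
  R_aluminium = (1/1.34 − 1/1.35)/(4πk) = 0.005528/(4π·228) = 1.929×10^-6 K/W
  R_expanded polystyrene = (1/1.35 − 1/1.99)/(4πk) = 0.2382/(4π·0.0279) = 0.6795 K/W
  R_conv,out = 1/(4πr²h) = 1/(4π·2.63²·16.3) = 7.058×10^-4 K/W
R_aerogel blanket = ΣR − ΣR_known = 1.464 − 0.6802 = 0.7838 K/W
(1/r₁−1/r₂)/(4πk) = 0.7838 ⇒ k = 0.1223/(4π·0.7838) = 0.0124 W/m·K

k = 0.0124 W/m·K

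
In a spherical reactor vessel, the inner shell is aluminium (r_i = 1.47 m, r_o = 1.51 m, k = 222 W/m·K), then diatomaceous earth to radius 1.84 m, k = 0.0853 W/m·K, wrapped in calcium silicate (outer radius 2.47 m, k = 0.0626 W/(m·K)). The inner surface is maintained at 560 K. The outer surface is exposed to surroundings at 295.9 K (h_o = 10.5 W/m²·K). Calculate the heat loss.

Q = 916 W

Resistance network (inner→outer):
  R_aluminium = (1/1.47 − 1/1.51)/(4πk) = 0.01802/(4π·222) = 6.460×10^-6 K/W
  R_diatomaceous earth = (1/1.51 − 1/1.84)/(4πk) = 0.1188/(4π·0.0853) = 0.1108 K/W
  R_calcium silicate = (1/1.84 − 1/2.47)/(4πk) = 0.1386/(4π·0.0626) = 0.1762 K/W
  R_conv,out = 1/(4πr²h) = 1/(4π·2.47²·10.5) = 0.001242 K/W
ΣR = 6.460×10^-6 + 0.1108 + 0.1762 + 0.001242 = 0.2882 K/W
Q = ΔT/ΣR = (560 K − 295.9 K)/0.2882 = 916 W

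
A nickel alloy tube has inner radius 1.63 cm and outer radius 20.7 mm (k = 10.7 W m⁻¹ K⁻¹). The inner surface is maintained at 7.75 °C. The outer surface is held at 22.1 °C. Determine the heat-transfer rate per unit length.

Q' = 2πk·ΔT/ln(r₂/r₁) = 2π × 10.7 × 14.35 / ln(0.0207/0.0163) = 4040 W/m

Q' = 4.04 kW/m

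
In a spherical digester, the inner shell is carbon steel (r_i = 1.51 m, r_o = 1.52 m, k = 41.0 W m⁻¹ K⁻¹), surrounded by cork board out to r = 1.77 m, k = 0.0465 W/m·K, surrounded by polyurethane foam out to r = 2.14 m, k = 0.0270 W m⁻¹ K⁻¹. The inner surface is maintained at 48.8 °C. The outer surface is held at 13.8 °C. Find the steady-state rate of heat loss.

Resistance network (inner→outer):
  R_carbon steel = (1/1.51 − 1/1.52)/(4πk) = 0.004357/(4π·41.0) = 8.456×10^-6 K/W
  R_cork board = (1/1.52 − 1/1.77)/(4πk) = 0.09292/(4π·0.0465) = 0.1590 K/W
  R_polyurethane foam = (1/1.77 − 1/2.14)/(4πk) = 0.09768/(4π·0.0270) = 0.2879 K/W
ΣR = 8.456×10^-6 + 0.1590 + 0.2879 = 0.4469 K/W
Q = ΔT/ΣR = (48.8 °C − 13.8 °C)/0.4469 = 78.3 W

Q = 78.3 W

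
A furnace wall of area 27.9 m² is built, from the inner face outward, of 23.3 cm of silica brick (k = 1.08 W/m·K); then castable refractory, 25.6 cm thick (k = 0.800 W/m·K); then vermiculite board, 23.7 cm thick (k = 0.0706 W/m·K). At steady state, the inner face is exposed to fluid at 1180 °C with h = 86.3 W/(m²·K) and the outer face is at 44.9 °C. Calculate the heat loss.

Treat each layer as a resistance in series:
  R_conv,in = 1/(hA) = 1/(86.3·27.9) = 4.153×10^-4 K/W
  R_silica brick = L/(kA) = 0.233/(1.08·27.9) = 0.007733 K/W
  R_castable refractory = L/(kA) = 0.256/(0.800·27.9) = 0.01147 K/W
  R_vermiculite board = L/(kA) = 0.237/(0.0706·27.9) = 0.1203 K/W
ΣR = 4.153×10^-4 + 0.007733 + 0.01147 + 0.1203 = 0.1399 K/W
Q = ΔT/ΣR = (1180 °C − 44.9 °C)/0.1399 = 8110 W

Q = 8.11 kW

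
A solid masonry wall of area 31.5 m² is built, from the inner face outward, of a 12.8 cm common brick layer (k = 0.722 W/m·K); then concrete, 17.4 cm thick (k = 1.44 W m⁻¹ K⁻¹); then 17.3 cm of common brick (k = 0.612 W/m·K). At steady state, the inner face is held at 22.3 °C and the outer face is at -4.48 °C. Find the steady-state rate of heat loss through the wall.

Q = 1450 W

Resistance network (inner→outer):
  R_common brick = L/(kA) = 0.128/(0.722·31.5) = 0.005628 K/W
  R_concrete = L/(kA) = 0.174/(1.44·31.5) = 0.003836 K/W
  R_common brick = L/(kA) = 0.173/(0.612·31.5) = 0.008974 K/W
ΣR = 0.005628 + 0.003836 + 0.008974 = 0.01844 K/W
Q = ΔT/ΣR = (22.3 °C − -4.48 °C)/0.01844 = 1450 W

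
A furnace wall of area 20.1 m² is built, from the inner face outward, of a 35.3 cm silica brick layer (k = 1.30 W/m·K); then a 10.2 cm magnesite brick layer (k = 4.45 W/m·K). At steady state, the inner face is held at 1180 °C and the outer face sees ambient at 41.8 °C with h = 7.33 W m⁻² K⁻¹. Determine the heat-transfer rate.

Resistance network (inner→outer):
  R_silica brick = L/(kA) = 0.353/(1.30·20.1) = 0.01351 K/W
  R_magnesite brick = L/(kA) = 0.102/(4.45·20.1) = 0.001140 K/W
  R_conv,out = 1/(hA) = 1/(7.33·20.1) = 0.006787 K/W
ΣR = 0.01351 + 0.001140 + 0.006787 = 0.02144 K/W
Q = ΔT/ΣR = (1180 °C − 41.8 °C)/0.02144 = 53100 W

Q = 53100 W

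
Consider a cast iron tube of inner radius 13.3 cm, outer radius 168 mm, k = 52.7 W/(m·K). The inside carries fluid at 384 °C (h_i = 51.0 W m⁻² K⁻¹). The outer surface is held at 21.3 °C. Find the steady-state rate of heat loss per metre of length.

Q' = 15000 W/m

Resistance network (inner→outer):
  R'_conv,in = 1/(2πr h) = 1/(2π·0.133·51.0) = 0.02346 m·K/W
  R'_cast iron = ln(0.168/0.133)/(2πk) = 0.2336/(2π·52.7) = 7.055×10^-4 m·K/W
ΣR = 0.02346 + 7.055×10^-4 = 0.02417 m·K/W
Q' = ΔT/ΣR = (384 °C − 21.3 °C)/0.02417 = 15000 W/m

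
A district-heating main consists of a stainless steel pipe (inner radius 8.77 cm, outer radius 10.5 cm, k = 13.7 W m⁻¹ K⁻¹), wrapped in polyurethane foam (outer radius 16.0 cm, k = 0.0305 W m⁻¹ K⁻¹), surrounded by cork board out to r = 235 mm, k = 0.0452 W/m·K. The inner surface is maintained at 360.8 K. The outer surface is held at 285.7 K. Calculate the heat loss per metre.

Q' = 21.1 W/m

Resistance network (inner→outer):
  R'_stainless steel = ln(0.105/0.0877)/(2πk) = 0.1800/(2π·13.7) = 0.002092 m·K/W
  R'_polyurethane foam = ln(0.160/0.105)/(2πk) = 0.4212/(2π·0.0305) = 2.198 m·K/W
  R'_cork board = ln(0.235/0.160)/(2πk) = 0.3844/(2π·0.0452) = 1.354 m·K/W
ΣR = 0.002092 + 2.198 + 1.354 = 3.554 m·K/W
Q' = ΔT/ΣR = (360.8 K − 285.7 K)/3.554 = 21.1 W/m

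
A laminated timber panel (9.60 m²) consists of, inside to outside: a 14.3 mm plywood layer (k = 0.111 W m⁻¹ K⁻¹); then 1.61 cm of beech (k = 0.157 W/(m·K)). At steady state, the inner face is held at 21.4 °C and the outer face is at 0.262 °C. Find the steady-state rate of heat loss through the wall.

Series thermal resistances, inner to outer:
  R_plywood = L/(kA) = 0.0143/(0.111·9.60) = 0.01342 K/W
  R_beech = L/(kA) = 0.0161/(0.157·9.60) = 0.01068 K/W
ΣR = 0.01342 + 0.01068 = 0.02410 K/W
Q = ΔT/ΣR = (21.4 °C − 0.262 °C)/0.02410 = 877 W

Q = 877 W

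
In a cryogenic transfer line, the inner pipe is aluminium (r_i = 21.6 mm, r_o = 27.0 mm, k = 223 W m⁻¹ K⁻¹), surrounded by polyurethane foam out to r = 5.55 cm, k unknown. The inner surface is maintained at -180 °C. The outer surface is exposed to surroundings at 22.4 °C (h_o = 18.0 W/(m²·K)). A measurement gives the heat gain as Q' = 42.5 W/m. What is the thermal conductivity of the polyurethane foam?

k = 0.0249 W/m·K

ΣR = ΔT/Q' = |-180 − 22.4|/42.5 = 4.762 m·K/W
Known resistances:
  R'_aluminium = ln(0.0270/0.0216)/(2πk) = 0.2231/(2π·223) = 1.593×10^-4 m·K/W
  R'_conv,out = 1/(2πr h) = 1/(2π·0.0555·18.0) = 0.1593 m·K/W
R_polyurethane foam = ΣR − ΣR_known = 4.762 − 0.1595 = 4.602 m·K/W
ln(r₂/r₁)/(2πk) = 4.602 ⇒ k = 0.7205/(2π·4.602) = 0.0249 W/m·K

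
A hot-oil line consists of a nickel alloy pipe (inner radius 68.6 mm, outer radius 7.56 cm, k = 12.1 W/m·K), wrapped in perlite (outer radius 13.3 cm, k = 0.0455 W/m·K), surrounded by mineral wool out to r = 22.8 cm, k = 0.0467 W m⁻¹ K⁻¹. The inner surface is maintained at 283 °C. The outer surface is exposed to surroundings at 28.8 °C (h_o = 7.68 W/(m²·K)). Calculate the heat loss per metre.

Q' = 65.1 W/m

Treat each layer as a resistance in series:
  R'_nickel alloy = ln(0.0756/0.0686)/(2πk) = 0.09716/(2π·12.1) = 0.001278 m·K/W
  R'_perlite = ln(0.133/0.0756)/(2πk) = 0.5649/(2π·0.0455) = 1.976 m·K/W
  R'_mineral wool = ln(0.228/0.133)/(2πk) = 0.5390/(2π·0.0467) = 1.837 m·K/W
  R'_conv,out = 1/(2πr h) = 1/(2π·0.228·7.68) = 0.09089 m·K/W
ΣR = 0.001278 + 1.976 + 1.837 + 0.09089 = 3.905 m·K/W
Q' = ΔT/ΣR = (283 °C − 28.8 °C)/3.905 = 65.1 W/m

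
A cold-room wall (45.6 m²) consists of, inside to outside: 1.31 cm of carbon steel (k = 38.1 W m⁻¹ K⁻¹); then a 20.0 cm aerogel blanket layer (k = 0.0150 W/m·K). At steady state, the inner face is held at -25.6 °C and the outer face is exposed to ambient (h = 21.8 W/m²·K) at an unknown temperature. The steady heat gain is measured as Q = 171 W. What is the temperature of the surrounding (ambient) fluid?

Sum the resistances:
  R_carbon steel = L/(kA) = 0.0131/(38.1·45.6) = 7.540×10^-6 K/W
  R_aerogel blanket = L/(kA) = 0.200/(0.0150·45.6) = 0.2924 K/W
  R_conv,out = 1/(hA) = 1/(21.8·45.6) = 0.001006 K/W
ΣR = 0.2934 K/W
ΔT = Q·ΣR = 171 × 0.2934 = 50.17 K
Heat flows inward, so T_out = T_in + ΔT = -25.6 + 50.17 = 24.6 °C

T_out = 24.6 °C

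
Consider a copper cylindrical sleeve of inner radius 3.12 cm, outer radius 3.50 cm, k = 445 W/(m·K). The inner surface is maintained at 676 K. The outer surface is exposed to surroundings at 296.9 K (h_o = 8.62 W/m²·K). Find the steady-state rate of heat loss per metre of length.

Q' = 719 W/m

Resistance network (inner→outer):
  R'_copper = ln(0.0350/0.0312)/(2πk) = 0.1149/(2π·445) = 4.110×10^-5 m·K/W
  R'_conv,out = 1/(2πr h) = 1/(2π·0.0350·8.62) = 0.5275 m·K/W
ΣR = 4.110×10^-5 + 0.5275 = 0.5275 m·K/W
Q' = ΔT/ΣR = (676 K − 296.9 K)/0.5275 = 719 W/m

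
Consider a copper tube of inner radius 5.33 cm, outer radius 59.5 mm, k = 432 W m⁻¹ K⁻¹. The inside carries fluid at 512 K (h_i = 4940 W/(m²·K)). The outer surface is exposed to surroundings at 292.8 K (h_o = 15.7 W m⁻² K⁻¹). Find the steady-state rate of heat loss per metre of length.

Q' = 1280 W/m

Treat each layer as a resistance in series:
  R'_conv,in = 1/(2πr h) = 1/(2π·0.0533·4940) = 6.045×10^-4 m·K/W
  R'_copper = ln(0.0595/0.0533)/(2πk) = 0.1100/(2π·432) = 4.054×10^-5 m·K/W
  R'_conv,out = 1/(2πr h) = 1/(2π·0.0595·15.7) = 0.1704 m·K/W
ΣR = 6.045×10^-4 + 4.054×10^-5 + 0.1704 = 0.1710 m·K/W
Q' = ΔT/ΣR = (512 K − 292.8 K)/0.1710 = 1280 W/m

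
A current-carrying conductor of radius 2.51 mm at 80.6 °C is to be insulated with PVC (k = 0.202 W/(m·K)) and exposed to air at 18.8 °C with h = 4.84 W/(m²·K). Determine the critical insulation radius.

r_cr = 4.17 cm

For a cylinder, r_cr = k_ins/h = 0.202/4.84 = 0.0417 m = 4.17 cm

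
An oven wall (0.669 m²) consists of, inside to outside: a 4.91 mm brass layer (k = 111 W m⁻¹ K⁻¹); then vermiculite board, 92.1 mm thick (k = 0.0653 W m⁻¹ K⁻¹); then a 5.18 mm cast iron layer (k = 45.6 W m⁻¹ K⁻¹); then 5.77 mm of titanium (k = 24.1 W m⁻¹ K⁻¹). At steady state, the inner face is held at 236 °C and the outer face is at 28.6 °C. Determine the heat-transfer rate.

Series thermal resistances, inner to outer:
  R_brass = L/(kA) = 0.00491/(111·0.669) = 6.612×10^-5 K/W
  R_vermiculite board = L/(kA) = 0.0921/(0.0653·0.669) = 2.108 K/W
  R_cast iron = L/(kA) = 0.00518/(45.6·0.669) = 1.698×10^-4 K/W
  R_titanium = L/(kA) = 0.00577/(24.1·0.669) = 3.579×10^-4 K/W
ΣR = 6.612×10^-5 + 2.108 + 1.698×10^-4 + 3.579×10^-4 = 2.109 K/W
Q = ΔT/ΣR = (236 °C − 28.6 °C)/2.109 = 98.3 W

Q = 98.3 W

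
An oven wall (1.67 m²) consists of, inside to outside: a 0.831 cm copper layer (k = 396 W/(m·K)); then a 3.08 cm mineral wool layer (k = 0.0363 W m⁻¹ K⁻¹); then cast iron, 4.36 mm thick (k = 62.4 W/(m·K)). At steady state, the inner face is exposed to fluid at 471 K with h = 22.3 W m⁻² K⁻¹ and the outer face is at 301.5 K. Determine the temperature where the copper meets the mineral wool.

Series thermal resistances, inner to outer:
  R_conv,in = 1/(hA) = 1/(22.3·1.67) = 0.02685 K/W
  R_copper = L/(kA) = 0.00831/(396·1.67) = 1.257×10^-5 K/W
  R_mineral wool = L/(kA) = 0.0308/(0.0363·1.67) = 0.5081 K/W
  R_cast iron = L/(kA) = 0.00436/(62.4·1.67) = 4.184×10^-5 K/W
ΣR = 0.02685 + 1.257×10^-5 + 0.5081 + 4.184×10^-5 = 0.5350 K/W
Q = ΔT/ΣR = (471 K − 301.5 K)/0.5350 = 316.8 W
From the inner boundary to the copper/mineral wool interface, ΣR_partial = 0.02686 K/W.
T_interface = T_in − Q·ΣR_partial = 471 K − (316.8)(0.02686) = 462 K

T = 462 K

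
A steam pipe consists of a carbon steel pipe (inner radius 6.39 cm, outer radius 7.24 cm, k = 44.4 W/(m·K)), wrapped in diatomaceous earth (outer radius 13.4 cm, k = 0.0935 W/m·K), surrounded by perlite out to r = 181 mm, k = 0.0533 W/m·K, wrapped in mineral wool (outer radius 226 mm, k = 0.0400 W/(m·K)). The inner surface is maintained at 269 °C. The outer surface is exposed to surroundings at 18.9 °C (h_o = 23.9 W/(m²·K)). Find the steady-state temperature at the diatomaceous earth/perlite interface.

Treat each layer as a resistance in series:
  R'_carbon steel = ln(0.0724/0.0639)/(2πk) = 0.1249/(2π·44.4) = 4.477×10^-4 m·K/W
  R'_diatomaceous earth = ln(0.134/0.0724)/(2πk) = 0.6156/(2π·0.0935) = 1.048 m·K/W
  R'_perlite = ln(0.181/0.134)/(2πk) = 0.3007/(2π·0.0533) = 0.8978 m·K/W
  R'_mineral wool = ln(0.226/0.181)/(2πk) = 0.2220/(2π·0.0400) = 0.8835 m·K/W
  R'_conv,out = 1/(2πr h) = 1/(2π·0.226·23.9) = 0.02947 m·K/W
ΣR = 4.477×10^-4 + 1.048 + 0.8978 + 0.8835 + 0.02947 = 2.859 m·K/W
Q' = ΔT/ΣR = (269 °C − 18.9 °C)/2.859 = 87.48 W/m
From the inner boundary to the diatomaceous earth/perlite interface, ΣR_partial = 1.048 m·K/W.
T_interface = T_in − Q'·ΣR_partial = 269 °C − (87.48)(1.048) = 177 °C

T = 177 °C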